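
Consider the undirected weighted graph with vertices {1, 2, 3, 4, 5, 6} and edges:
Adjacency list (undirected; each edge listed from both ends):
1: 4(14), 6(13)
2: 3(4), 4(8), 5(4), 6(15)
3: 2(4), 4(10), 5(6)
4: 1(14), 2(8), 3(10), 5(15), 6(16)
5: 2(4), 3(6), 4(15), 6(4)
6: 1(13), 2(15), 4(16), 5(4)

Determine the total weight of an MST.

33

Prim's algorithm from 3:
Step 1: frontier [2 3 4, 3 5 6, 3 4 10] → take 2 3 (4); add 2.
Step 2: frontier [2 5 4, 2 4 8, 2 6 15, 3 5 6, 3 4 10] → take 2 5 (4); add 5.
Step 3: frontier [2 4 8, 2 6 15, 3 4 10, 5 6 4, 4 5 15] → take 5 6 (4); add 6.
Step 4: frontier [2 4 8, 3 4 10, 4 5 15, 1 6 13, 4 6 16] → take 2 4 (8); add 4.
Step 5: frontier [1 4 14, 1 6 13] → take 1 6 (13); add 1.
MST edges: 2 3, 2 5, 5 6, 2 4, 1 6; total weight 4+4+4+8+13 = 33.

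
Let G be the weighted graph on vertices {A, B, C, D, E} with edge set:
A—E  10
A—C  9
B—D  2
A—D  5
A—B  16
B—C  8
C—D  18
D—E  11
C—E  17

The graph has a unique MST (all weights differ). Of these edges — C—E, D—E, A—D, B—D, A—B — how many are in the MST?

Kruskal's algorithm — process edges by increasing weight (ties by edge label):
B—D (2): add. Components now {A} {B,D} {C} {E}
A—D (5): add. Components now {A,B,D} {C} {E}
B—C (8): add. Components now {A,B,C,D} {E}
A—C (9): skip — A and C already connected.
A—E (10): add. Components now {A,B,C,D,E}
MST edge set: {B—D, A—D, B—C, A—E}.
Of the listed edges, {A—D, B—D} are in the MST → 2.

2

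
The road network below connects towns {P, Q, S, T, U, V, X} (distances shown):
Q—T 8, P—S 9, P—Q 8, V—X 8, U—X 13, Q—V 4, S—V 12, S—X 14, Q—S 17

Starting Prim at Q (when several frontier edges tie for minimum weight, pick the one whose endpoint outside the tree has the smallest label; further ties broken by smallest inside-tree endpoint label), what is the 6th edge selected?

U-X

Grow the tree from Q using Prim:
Step 1: frontier [Q—V 4, P—Q 8, Q—T 8, Q—S 17] → take Q—V (4); add V.
Step 2: frontier [P—Q 8, Q—T 8, Q—S 17, V—X 8, S—V 12] → take P—Q (8); add P.
Step 3: frontier [P—S 9, Q—T 8, Q—S 17, V—X 8, S—V 12] → take Q—T (8); add T.
Step 4: frontier [P—S 9, Q—S 17, V—X 8, S—V 12] → take V—X (8); add X.
Step 5: frontier [P—S 9, Q—S 17, S—V 12, U—X 13, S—X 14] → take P—S (9); add S.
Step 6: frontier [U—X 13] → take U—X (13); add U.
The 6th edge added is U—X.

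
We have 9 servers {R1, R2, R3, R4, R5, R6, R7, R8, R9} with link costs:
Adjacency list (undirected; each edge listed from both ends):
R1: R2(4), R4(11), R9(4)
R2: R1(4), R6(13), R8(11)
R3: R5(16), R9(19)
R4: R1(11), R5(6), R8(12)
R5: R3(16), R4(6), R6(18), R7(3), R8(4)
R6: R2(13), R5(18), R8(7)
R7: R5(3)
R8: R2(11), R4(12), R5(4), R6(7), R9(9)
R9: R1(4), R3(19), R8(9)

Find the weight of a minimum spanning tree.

Prim's algorithm from R1:
Step 1: cheapest edge leaving the tree is R1–R2 (4); add R2.
Step 2: cheapest edge leaving the tree is R1–R9 (4); add R9.
Step 3: cheapest edge leaving the tree is R8–R9 (9); add R8.
Step 4: cheapest edge leaving the tree is R5–R8 (4); add R5.
Step 5: cheapest edge leaving the tree is R5–R7 (3); add R7.
Step 6: cheapest edge leaving the tree is R4–R5 (6); add R4.
Step 7: cheapest edge leaving the tree is R6–R8 (7); add R6.
Step 8: cheapest edge leaving the tree is R3–R5 (16); add R3.
MST edges: R1–R2, R1–R9, R8–R9, R5–R8, R5–R7, R4–R5, R6–R8, R3–R5; total weight 4+4+9+4+3+6+7+16 = 53.

53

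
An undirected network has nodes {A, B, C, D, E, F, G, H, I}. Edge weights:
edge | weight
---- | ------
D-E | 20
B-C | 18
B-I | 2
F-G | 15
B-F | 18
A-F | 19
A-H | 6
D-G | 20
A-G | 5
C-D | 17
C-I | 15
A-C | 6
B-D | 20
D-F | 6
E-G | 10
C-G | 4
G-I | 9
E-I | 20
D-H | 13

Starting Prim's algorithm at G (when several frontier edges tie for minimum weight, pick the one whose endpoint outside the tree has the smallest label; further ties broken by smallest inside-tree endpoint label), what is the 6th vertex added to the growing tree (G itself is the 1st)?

Grow the tree from G using Prim:
Step 1: cheapest edge leaving the tree is C-G (4); add C.
Step 2: cheapest edge leaving the tree is A-G (5); add A.
Step 3: cheapest edge leaving the tree is A-H (6); add H.
Step 4: cheapest edge leaving the tree is G-I (9); add I.
Step 5: cheapest edge leaving the tree is B-I (2); add B.
Step 6: cheapest edge leaving the tree is E-G (10); add E.
Step 7: cheapest edge leaving the tree is D-H (13); add D.
Step 8: cheapest edge leaving the tree is D-F (6); add F.
Vertex order: G, C, A, H, I, B, E, D, F. The 6th vertex is B.

B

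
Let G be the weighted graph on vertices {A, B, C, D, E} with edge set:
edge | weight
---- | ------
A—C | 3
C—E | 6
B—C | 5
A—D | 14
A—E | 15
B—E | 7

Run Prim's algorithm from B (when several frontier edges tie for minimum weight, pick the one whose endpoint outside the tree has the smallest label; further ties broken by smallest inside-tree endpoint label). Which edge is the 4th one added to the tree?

Grow the tree from B using Prim:
Step 1: frontier [B—C 5, B—E 7] → take B—C (5); add C.
Step 2: frontier [B—E 7, A—C 3, C—E 6] → take A—C (3); add A.
Step 3: frontier [A—D 14, A—E 15, B—E 7, C—E 6] → take C—E (6); add E.
Step 4: frontier [A—D 14] → take A—D (14); add D.
The 4th edge added is A—D.

A-D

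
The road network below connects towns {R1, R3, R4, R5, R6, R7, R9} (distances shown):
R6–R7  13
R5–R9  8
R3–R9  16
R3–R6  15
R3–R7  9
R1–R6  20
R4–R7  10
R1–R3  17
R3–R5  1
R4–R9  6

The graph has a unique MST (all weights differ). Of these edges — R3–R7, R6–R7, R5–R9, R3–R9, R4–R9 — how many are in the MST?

Sort edges by weight, then run Kruskal:
R3–R5 (1): add — endpoints in different components.
R4–R9 (6): add — endpoints in different components.
R5–R9 (8): add — endpoints in different components.
R3–R7 (9): add — endpoints in different components.
R4–R7 (10): skip — R7 and R4 already connected.
R6–R7 (13): add — endpoints in different components.
R3–R6 (15): skip — R3 and R6 already connected.
R3–R9 (16): skip — R3 and R9 already connected.
R1–R3 (17): add — endpoints in different components.
MST edge set: {R3–R5, R4–R9, R5–R9, R3–R7, R6–R7, R1–R3}.
Of the listed edges, {R3–R7, R6–R7, R5–R9, R4–R9} are in the MST → 4.

4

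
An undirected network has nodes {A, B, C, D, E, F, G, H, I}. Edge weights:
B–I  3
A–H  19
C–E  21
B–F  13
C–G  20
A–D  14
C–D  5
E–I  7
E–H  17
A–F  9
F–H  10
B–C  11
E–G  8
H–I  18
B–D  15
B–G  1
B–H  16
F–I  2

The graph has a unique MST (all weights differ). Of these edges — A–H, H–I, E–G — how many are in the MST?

Kruskal's algorithm — process edges by increasing weight (ties by edge label):
B–G (1): add — endpoints in different components.
F–I (2): add — endpoints in different components.
B–I (3): add — endpoints in different components.
C–D (5): add — endpoints in different components.
E–I (7): add — endpoints in different components.
E–G (8): skip — E and G already connected.
A–F (9): add — endpoints in different components.
F–H (10): add — endpoints in different components.
B–C (11): add — endpoints in different components.
MST edge set: {B–G, F–I, B–I, C–D, E–I, A–F, F–H, B–C}.
Of the listed edges, {} are in the MST → 0.

0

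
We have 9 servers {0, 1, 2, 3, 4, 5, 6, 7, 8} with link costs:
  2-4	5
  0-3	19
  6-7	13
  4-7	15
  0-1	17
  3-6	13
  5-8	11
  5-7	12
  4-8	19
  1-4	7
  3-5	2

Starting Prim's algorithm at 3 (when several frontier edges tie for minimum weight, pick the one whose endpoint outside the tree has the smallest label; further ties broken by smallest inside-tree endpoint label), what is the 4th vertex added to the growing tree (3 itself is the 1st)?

Grow the tree from 3 using Prim:
Step 1: frontier [3-5 2, 3-6 13, 0-3 19] → take 3-5 (2); add 5.
Step 2: frontier [3-6 13, 0-3 19, 5-8 11, 5-7 12] → take 5-8 (11); add 8.
Step 3: frontier [3-6 13, 0-3 19, 5-7 12, 4-8 19] → take 5-7 (12); add 7.
Step 4: frontier [3-6 13, 0-3 19, 6-7 13, 4-7 15, 4-8 19] → take 3-6 (13); add 6.
Step 5: frontier [0-3 19, 4-7 15, 4-8 19] → take 4-7 (15); add 4.
Step 6: frontier [0-3 19, 2-4 5, 1-4 7] → take 2-4 (5); add 2.
Step 7: frontier [0-3 19, 1-4 7] → take 1-4 (7); add 1.
Step 8: frontier [0-1 17, 0-3 19] → take 0-1 (17); add 0.
Vertex order: 3, 5, 8, 7, 6, 4, 2, 1, 0. The 4th vertex is 7.

7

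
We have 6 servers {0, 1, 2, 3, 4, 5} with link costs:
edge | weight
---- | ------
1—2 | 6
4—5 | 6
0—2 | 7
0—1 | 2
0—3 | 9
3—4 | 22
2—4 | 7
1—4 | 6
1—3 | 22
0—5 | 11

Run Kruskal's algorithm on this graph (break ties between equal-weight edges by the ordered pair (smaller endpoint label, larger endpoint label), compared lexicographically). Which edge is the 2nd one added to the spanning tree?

1-2

Kruskal's algorithm — process edges by increasing weight (ties by edge label):
0—1 (2): add. Components now {0,1} {2} {3} {4} {5}
1—2 (6): add. Components now {0,1,2} {3} {4} {5}
1—4 (6): add. Components now {0,1,2,4} {3} {5}
4—5 (6): add. Components now {0,1,2,4,5} {3}
0—2 (7): skip — 0 and 2 already connected.
2—4 (7): skip — 2 and 4 already connected.
0—3 (9): add. Components now {0,1,2,3,4,5}
The 2nd edge added is 1—2.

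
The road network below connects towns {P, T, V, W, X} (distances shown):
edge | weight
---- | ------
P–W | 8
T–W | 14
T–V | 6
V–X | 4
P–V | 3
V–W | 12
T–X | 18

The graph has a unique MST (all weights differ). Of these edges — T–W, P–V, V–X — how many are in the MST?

Sort edges by weight, then run Kruskal:
P–V (3): add — endpoints in different components.
V–X (4): add — endpoints in different components.
T–V (6): add — endpoints in different components.
P–W (8): add — endpoints in different components.
MST edge set: {P–V, V–X, T–V, P–W}.
Of the listed edges, {P–V, V–X} are in the MST → 2.

2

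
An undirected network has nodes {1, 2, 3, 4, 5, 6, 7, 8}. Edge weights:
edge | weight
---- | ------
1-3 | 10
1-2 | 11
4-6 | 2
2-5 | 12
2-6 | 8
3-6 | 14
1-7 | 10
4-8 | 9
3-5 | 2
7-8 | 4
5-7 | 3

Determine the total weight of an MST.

38

Kruskal's algorithm — process edges by increasing weight (ties by edge label):
3-5 (2): add — endpoints in different components.
4-6 (2): add — endpoints in different components.
5-7 (3): add — endpoints in different components.
7-8 (4): add — endpoints in different components.
2-6 (8): add — endpoints in different components.
4-8 (9): add — endpoints in different components.
1-3 (10): add — endpoints in different components.
MST edges: 3-5, 4-6, 5-7, 7-8, 2-6, 4-8, 1-3; total weight 2+2+3+4+8+9+10 = 38.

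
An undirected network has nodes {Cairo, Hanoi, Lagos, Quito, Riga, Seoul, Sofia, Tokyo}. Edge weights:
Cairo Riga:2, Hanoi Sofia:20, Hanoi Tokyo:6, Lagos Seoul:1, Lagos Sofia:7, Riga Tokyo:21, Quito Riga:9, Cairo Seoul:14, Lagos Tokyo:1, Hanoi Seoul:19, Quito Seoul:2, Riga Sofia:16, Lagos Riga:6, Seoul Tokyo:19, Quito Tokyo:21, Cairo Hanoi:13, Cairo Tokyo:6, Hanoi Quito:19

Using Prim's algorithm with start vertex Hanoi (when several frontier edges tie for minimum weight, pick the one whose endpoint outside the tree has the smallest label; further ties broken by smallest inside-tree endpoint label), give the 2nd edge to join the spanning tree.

Grow the tree from Hanoi using Prim:
Step 1: cheapest edge leaving the tree is Hanoi Tokyo (6); add Tokyo.
Step 2: cheapest edge leaving the tree is Lagos Tokyo (1); add Lagos.
Step 3: cheapest edge leaving the tree is Lagos Seoul (1); add Seoul.
Step 4: cheapest edge leaving the tree is Quito Seoul (2); add Quito.
Step 5: cheapest edge leaving the tree is Cairo Tokyo (6); add Cairo.
Step 6: cheapest edge leaving the tree is Cairo Riga (2); add Riga.
Step 7: cheapest edge leaving the tree is Lagos Sofia (7); add Sofia.
The 2nd edge added is Lagos Tokyo.

Lagos-Tokyo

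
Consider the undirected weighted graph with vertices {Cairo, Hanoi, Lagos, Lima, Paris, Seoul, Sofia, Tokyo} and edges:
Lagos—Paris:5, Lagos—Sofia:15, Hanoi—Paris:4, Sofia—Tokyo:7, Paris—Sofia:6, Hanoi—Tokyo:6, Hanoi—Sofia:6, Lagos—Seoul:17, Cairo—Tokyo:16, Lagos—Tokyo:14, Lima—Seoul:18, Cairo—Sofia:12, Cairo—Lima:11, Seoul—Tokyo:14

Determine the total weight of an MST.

58

Kruskal: consider edges lightest-first.
Hanoi—Paris (4): add — endpoints in different components.
Lagos—Paris (5): add — endpoints in different components.
Hanoi—Sofia (6): add — endpoints in different components.
Hanoi—Tokyo (6): add — endpoints in different components.
Paris—Sofia (6): skip — Paris and Sofia already connected.
Sofia—Tokyo (7): skip — Tokyo and Sofia already connected.
Cairo—Lima (11): add — endpoints in different components.
Cairo—Sofia (12): add — endpoints in different components.
Lagos—Tokyo (14): skip — Tokyo and Lagos already connected.
Seoul—Tokyo (14): add — endpoints in different components.
MST edges: Hanoi—Paris, Lagos—Paris, Hanoi—Sofia, Hanoi—Tokyo, Cairo—Lima, Cairo—Sofia, Seoul—Tokyo; total weight 4+5+6+6+11+12+14 = 58.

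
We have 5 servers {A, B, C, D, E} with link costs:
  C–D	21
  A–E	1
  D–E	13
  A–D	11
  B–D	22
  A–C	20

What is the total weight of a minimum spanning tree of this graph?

Grow the tree from B using Prim:
Step 1: frontier [B–D 22] → take B–D (22); add D.
Step 2: frontier [A–D 11, D–E 13, C–D 21] → take A–D (11); add A.
Step 3: frontier [A–E 1, A–C 20, D–E 13, C–D 21] → take A–E (1); add E.
Step 4: frontier [A–C 20, C–D 21] → take A–C (20); add C.
MST edges: B–D, A–D, A–E, A–C; total weight 22+11+1+20 = 54.

54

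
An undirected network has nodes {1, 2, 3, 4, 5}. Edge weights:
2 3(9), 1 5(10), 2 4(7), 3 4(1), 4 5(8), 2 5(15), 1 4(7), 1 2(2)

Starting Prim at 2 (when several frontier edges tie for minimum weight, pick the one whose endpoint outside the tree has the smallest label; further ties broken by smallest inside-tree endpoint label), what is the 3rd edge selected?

Grow the tree from 2 using Prim:
Step 1: frontier [1 2 2, 2 4 7, 2 3 9, 2 5 15] → take 1 2 (2); add 1.
Step 2: frontier [1 4 7, 1 5 10, 2 4 7, 2 3 9, 2 5 15] → take 1 4 (7); add 4.
Step 3: frontier [1 5 10, 2 3 9, 2 5 15, 3 4 1, 4 5 8] → take 3 4 (1); add 3.
Step 4: frontier [1 5 10, 2 5 15, 4 5 8] → take 4 5 (8); add 5.
The 3rd edge added is 3 4.

3-4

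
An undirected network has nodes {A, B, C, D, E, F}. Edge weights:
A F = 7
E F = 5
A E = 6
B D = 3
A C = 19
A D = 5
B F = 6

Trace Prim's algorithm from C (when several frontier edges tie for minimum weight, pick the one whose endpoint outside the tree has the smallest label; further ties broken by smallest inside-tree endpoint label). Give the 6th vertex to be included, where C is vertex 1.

Prim, starting at C.
Step 1: frontier [A C 19] → take A C (19); add A.
Step 2: frontier [A D 5, A E 6, A F 7] → take A D (5); add D.
Step 3: frontier [A E 6, A F 7, B D 3] → take B D (3); add B.
Step 4: frontier [A E 6, A F 7, B F 6] → take A E (6); add E.
Step 5: frontier [A F 7, B F 6, E F 5] → take E F (5); add F.
Vertex order: C, A, D, B, E, F. The 6th vertex is F.

F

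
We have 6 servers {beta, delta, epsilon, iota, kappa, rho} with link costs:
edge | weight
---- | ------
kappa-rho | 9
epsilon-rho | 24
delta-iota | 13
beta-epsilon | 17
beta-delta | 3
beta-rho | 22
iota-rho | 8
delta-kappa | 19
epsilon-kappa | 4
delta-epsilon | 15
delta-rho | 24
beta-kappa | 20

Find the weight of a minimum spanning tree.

37

Grow the tree from rho using Prim:
Step 1: frontier [iota-rho 8, kappa-rho 9, beta-rho 22, delta-rho 24, epsilon-rho 24] → take iota-rho (8); add iota.
Step 2: frontier [delta-iota 13, kappa-rho 9, beta-rho 22, delta-rho 24, epsilon-rho 24] → take kappa-rho (9); add kappa.
Step 3: frontier [delta-iota 13, epsilon-kappa 4, delta-kappa 19, beta-kappa 20, beta-rho 22, delta-rho 24, epsilon-rho 24] → take epsilon-kappa (4); add epsilon.
Step 4: frontier [delta-epsilon 15, beta-epsilon 17, delta-iota 13, delta-kappa 19, beta-kappa 20, beta-rho 22, delta-rho 24] → take delta-iota (13); add delta.
Step 5: frontier [beta-delta 3, beta-epsilon 17, beta-kappa 20, beta-rho 22] → take beta-delta (3); add beta.
MST edges: iota-rho, kappa-rho, epsilon-kappa, delta-iota, beta-delta; total weight 8+9+4+13+3 = 37.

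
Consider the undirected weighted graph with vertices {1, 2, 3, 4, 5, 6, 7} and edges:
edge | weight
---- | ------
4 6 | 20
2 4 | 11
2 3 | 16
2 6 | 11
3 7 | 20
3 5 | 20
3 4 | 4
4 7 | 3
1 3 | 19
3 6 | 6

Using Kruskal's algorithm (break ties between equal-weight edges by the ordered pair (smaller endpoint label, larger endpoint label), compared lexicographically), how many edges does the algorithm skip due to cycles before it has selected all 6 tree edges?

2

Kruskal: consider edges lightest-first.
4 7 (3): add. Components now {1} {2} {3} {4,7} {5} {6}
3 4 (4): add. Components now {1} {2} {3,4,7} {5} {6}
3 6 (6): add. Components now {1} {2} {3,4,6,7} {5}
2 4 (11): add. Components now {1} {2,3,4,6,7} {5}
2 6 (11): skip — 2 and 6 already connected.
2 3 (16): skip — 2 and 3 already connected.
1 3 (19): add. Components now {1,2,3,4,6,7} {5}
3 5 (20): add. Components now {1,2,3,4,5,6,7}
Edges rejected before the tree was complete: 2.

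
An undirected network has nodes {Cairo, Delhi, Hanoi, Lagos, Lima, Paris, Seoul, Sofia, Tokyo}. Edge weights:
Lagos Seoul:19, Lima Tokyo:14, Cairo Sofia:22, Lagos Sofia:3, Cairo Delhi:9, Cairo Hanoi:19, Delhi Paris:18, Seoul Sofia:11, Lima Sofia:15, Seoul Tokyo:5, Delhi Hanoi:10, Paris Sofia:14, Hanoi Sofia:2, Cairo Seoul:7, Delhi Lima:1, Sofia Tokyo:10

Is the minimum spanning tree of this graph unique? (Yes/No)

No

Sort edges by weight, then run Kruskal:
Delhi Lima (1): add — endpoints in different components.
Hanoi Sofia (2): add — endpoints in different components.
Lagos Sofia (3): add — endpoints in different components.
Seoul Tokyo (5): add — endpoints in different components.
Cairo Seoul (7): add — endpoints in different components.
Cairo Delhi (9): add — endpoints in different components.
Delhi Hanoi (10): add — endpoints in different components.
Sofia Tokyo (10): skip — Tokyo and Sofia already connected.
Seoul Sofia (11): skip — Sofia and Seoul already connected.
Lima Tokyo (14): skip — Lima and Tokyo already connected.
Paris Sofia (14): add — endpoints in different components.
Non-tree edge Sofia Tokyo has weight 10, equal to the heaviest edge on its tree cycle — swapping gives another MST of the same weight. Not unique.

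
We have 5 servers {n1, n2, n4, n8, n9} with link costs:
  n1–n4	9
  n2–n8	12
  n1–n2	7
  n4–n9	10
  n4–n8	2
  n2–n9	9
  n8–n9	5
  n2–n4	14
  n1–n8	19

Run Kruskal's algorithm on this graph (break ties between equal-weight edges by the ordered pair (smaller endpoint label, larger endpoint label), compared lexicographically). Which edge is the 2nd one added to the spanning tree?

Sort edges by weight, then run Kruskal:
n4–n8 (2): add. Components now {n2} {n4,n8} {n9} {n1}
n8–n9 (5): add. Components now {n2} {n4,n8,n9} {n1}
n1–n2 (7): add. Components now {n1,n2} {n4,n8,n9}
n1–n4 (9): add. Components now {n1,n2,n4,n8,n9}
The 2nd edge added is n8–n9.

n8-n9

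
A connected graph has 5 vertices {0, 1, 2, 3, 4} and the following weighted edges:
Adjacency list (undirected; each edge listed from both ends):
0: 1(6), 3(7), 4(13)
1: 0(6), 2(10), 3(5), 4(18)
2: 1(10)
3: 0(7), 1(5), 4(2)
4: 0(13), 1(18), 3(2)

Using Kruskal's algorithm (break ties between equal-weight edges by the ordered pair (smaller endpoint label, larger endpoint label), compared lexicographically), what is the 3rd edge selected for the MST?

0-1

Kruskal's algorithm — process edges by increasing weight (ties by edge label):
3 4 (2): add — endpoints in different components.
1 3 (5): add — endpoints in different components.
0 1 (6): add — endpoints in different components.
0 3 (7): skip — 0 and 3 already connected.
1 2 (10): add — endpoints in different components.
The 3rd edge added is 0 1.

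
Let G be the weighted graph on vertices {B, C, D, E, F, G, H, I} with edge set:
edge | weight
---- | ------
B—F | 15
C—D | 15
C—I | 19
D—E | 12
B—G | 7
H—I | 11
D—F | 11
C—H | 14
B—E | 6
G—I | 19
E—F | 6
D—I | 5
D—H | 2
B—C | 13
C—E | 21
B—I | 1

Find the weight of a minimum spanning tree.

Sort edges by weight, then run Kruskal:
B—I (1): add — endpoints in different components.
D—H (2): add — endpoints in different components.
D—I (5): add — endpoints in different components.
B—E (6): add — endpoints in different components.
E—F (6): add — endpoints in different components.
B—G (7): add — endpoints in different components.
D—F (11): skip — D and F already connected.
H—I (11): skip — H and I already connected.
D—E (12): skip — D and E already connected.
B—C (13): add — endpoints in different components.
MST edges: B—I, D—H, D—I, B—E, E—F, B—G, B—C; total weight 1+2+5+6+6+7+13 = 40.

40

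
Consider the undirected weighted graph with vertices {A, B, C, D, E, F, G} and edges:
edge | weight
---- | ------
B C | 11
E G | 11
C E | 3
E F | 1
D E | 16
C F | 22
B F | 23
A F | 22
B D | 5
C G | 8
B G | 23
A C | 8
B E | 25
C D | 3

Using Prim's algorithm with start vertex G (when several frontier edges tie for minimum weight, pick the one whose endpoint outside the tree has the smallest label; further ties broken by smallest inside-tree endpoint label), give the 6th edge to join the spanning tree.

A-C

Grow the tree from G using Prim:
Step 1: frontier [C G 8, E G 11, B G 23] → take C G (8); add C.
Step 2: frontier [C D 3, C E 3, A C 8, B C 11, C F 22, E G 11, B G 23] → take C D (3); add D.
Step 3: frontier [C E 3, A C 8, B C 11, C F 22, B D 5, D E 16, E G 11, B G 23] → take C E (3); add E.
Step 4: frontier [A C 8, B C 11, C F 22, B D 5, E F 1, B E 25, B G 23] → take E F (1); add F.
Step 5: frontier [A C 8, B C 11, B D 5, B E 25, A F 22, B F 23, B G 23] → take B D (5); add B.
Step 6: frontier [A C 8, A F 22] → take A C (8); add A.
The 6th edge added is A C.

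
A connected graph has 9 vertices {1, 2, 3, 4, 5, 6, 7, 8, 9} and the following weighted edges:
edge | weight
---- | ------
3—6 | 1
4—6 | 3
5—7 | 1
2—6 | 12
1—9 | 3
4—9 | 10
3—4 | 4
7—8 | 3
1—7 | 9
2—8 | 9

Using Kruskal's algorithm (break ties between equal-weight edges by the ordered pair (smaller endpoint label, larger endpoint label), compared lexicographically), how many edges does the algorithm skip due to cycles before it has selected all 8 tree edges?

Kruskal: consider edges lightest-first.
3—6 (1): add — endpoints in different components.
5—7 (1): add — endpoints in different components.
1—9 (3): add — endpoints in different components.
4—6 (3): add — endpoints in different components.
7—8 (3): add — endpoints in different components.
3—4 (4): skip — 3 and 4 already connected.
1—7 (9): add — endpoints in different components.
2—8 (9): add — endpoints in different components.
4—9 (10): add — endpoints in different components.
Edges rejected before the tree was complete: 1.

1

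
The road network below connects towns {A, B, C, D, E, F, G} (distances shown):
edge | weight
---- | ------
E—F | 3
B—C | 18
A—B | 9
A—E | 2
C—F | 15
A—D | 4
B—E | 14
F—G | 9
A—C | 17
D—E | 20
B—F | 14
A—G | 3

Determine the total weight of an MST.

36

Prim, starting at D.
Step 1: frontier [A—D 4, D—E 20] → take A—D (4); add A.
Step 2: frontier [A—E 2, A—G 3, A—B 9, A—C 17, D—E 20] → take A—E (2); add E.
Step 3: frontier [A—G 3, A—B 9, A—C 17, E—F 3, B—E 14] → take E—F (3); add F.
Step 4: frontier [A—G 3, A—B 9, A—C 17, B—E 14, F—G 9, B—F 14, C—F 15] → take A—G (3); add G.
Step 5: frontier [A—B 9, A—C 17, B—E 14, B—F 14, C—F 15] → take A—B (9); add B.
Step 6: frontier [A—C 17, B—C 18, C—F 15] → take C—F (15); add C.
MST edges: A—D, A—E, E—F, A—G, A—B, C—F; total weight 4+2+3+3+9+15 = 36.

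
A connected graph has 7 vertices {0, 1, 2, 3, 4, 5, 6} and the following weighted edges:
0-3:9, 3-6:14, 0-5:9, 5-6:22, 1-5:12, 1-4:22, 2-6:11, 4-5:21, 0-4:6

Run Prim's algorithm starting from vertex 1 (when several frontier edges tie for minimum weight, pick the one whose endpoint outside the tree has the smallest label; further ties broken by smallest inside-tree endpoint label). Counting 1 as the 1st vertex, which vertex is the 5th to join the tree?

Grow the tree from 1 using Prim:
Step 1: frontier [1-5 12, 1-4 22] → take 1-5 (12); add 5.
Step 2: frontier [1-4 22, 0-5 9, 4-5 21, 5-6 22] → take 0-5 (9); add 0.
Step 3: frontier [0-4 6, 0-3 9, 1-4 22, 4-5 21, 5-6 22] → take 0-4 (6); add 4.
Step 4: frontier [0-3 9, 5-6 22] → take 0-3 (9); add 3.
Step 5: frontier [3-6 14, 5-6 22] → take 3-6 (14); add 6.
Step 6: frontier [2-6 11] → take 2-6 (11); add 2.
Vertex order: 1, 5, 0, 4, 3, 6, 2. The 5th vertex is 3.

3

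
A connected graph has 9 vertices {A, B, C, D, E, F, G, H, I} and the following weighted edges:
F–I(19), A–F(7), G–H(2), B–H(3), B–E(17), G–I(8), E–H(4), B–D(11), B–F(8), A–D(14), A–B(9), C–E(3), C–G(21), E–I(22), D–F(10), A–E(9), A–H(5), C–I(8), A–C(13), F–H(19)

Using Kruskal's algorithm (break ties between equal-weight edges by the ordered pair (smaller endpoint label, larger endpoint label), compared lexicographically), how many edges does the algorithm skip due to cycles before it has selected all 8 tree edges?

4

Kruskal's algorithm — process edges by increasing weight (ties by edge label):
G–H (2): add — endpoints in different components.
B–H (3): add — endpoints in different components.
C–E (3): add — endpoints in different components.
E–H (4): add — endpoints in different components.
A–H (5): add — endpoints in different components.
A–F (7): add — endpoints in different components.
B–F (8): skip — B and F already connected.
C–I (8): add — endpoints in different components.
G–I (8): skip — G and I already connected.
A–B (9): skip — A and B already connected.
A–E (9): skip — A and E already connected.
D–F (10): add — endpoints in different components.
Edges rejected before the tree was complete: 4.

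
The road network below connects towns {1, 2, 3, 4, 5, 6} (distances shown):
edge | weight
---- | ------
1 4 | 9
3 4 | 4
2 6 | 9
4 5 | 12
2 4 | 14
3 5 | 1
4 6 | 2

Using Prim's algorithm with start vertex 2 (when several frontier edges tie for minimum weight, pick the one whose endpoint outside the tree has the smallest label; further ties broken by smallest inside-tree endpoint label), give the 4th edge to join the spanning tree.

Grow the tree from 2 using Prim:
Step 1: cheapest edge leaving the tree is 2 6 (9); add 6.
Step 2: cheapest edge leaving the tree is 4 6 (2); add 4.
Step 3: cheapest edge leaving the tree is 3 4 (4); add 3.
Step 4: cheapest edge leaving the tree is 3 5 (1); add 5.
Step 5: cheapest edge leaving the tree is 1 4 (9); add 1.
The 4th edge added is 3 5.

3-5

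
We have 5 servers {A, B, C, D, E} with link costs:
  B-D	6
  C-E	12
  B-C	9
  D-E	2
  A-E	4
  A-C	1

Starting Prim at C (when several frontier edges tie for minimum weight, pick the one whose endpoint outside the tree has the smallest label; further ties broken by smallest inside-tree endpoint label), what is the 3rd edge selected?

D-E

Grow the tree from C using Prim:
Step 1: frontier [A-C 1, B-C 9, C-E 12] → take A-C (1); add A.
Step 2: frontier [A-E 4, B-C 9, C-E 12] → take A-E (4); add E.
Step 3: frontier [B-C 9, D-E 2] → take D-E (2); add D.
Step 4: frontier [B-C 9, B-D 6] → take B-D (6); add B.
The 3rd edge added is D-E.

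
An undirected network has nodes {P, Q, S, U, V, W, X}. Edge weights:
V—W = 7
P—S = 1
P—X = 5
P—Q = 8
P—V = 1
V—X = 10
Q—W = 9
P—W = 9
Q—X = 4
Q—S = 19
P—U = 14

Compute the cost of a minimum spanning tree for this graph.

Prim's algorithm from Q:
Step 1: cheapest edge leaving the tree is Q—X (4); add X.
Step 2: cheapest edge leaving the tree is P—X (5); add P.
Step 3: cheapest edge leaving the tree is P—S (1); add S.
Step 4: cheapest edge leaving the tree is P—V (1); add V.
Step 5: cheapest edge leaving the tree is V—W (7); add W.
Step 6: cheapest edge leaving the tree is P—U (14); add U.
MST edges: Q—X, P—X, P—S, P—V, V—W, P—U; total weight 4+5+1+1+7+14 = 32.

32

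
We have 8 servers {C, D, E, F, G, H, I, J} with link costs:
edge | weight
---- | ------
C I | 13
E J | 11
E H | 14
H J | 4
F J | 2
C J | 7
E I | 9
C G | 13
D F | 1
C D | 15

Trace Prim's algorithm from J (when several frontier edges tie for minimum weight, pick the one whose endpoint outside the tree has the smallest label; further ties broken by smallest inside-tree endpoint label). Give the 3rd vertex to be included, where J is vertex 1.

D

Prim's algorithm from J:
Step 1: frontier [F J 2, H J 4, C J 7, E J 11] → take F J (2); add F.
Step 2: frontier [D F 1, H J 4, C J 7, E J 11] → take D F (1); add D.
Step 3: frontier [C D 15, H J 4, C J 7, E J 11] → take H J (4); add H.
Step 4: frontier [C D 15, E H 14, C J 7, E J 11] → take C J (7); add C.
Step 5: frontier [C G 13, C I 13, E H 14, E J 11] → take E J (11); add E.
Step 6: frontier [C G 13, C I 13, E I 9] → take E I (9); add I.
Step 7: frontier [C G 13] → take C G (13); add G.
Vertex order: J, F, D, H, C, E, I, G. The 3rd vertex is D.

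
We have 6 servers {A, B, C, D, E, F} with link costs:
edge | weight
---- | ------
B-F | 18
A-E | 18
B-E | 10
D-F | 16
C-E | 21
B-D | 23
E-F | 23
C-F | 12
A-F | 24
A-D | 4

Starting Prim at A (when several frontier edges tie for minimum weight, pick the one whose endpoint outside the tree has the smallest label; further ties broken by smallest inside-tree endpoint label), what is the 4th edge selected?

B-F

Prim's algorithm from A:
Step 1: cheapest edge leaving the tree is A-D (4); add D.
Step 2: cheapest edge leaving the tree is D-F (16); add F.
Step 3: cheapest edge leaving the tree is C-F (12); add C.
Step 4: cheapest edge leaving the tree is B-F (18); add B.
Step 5: cheapest edge leaving the tree is B-E (10); add E.
The 4th edge added is B-F.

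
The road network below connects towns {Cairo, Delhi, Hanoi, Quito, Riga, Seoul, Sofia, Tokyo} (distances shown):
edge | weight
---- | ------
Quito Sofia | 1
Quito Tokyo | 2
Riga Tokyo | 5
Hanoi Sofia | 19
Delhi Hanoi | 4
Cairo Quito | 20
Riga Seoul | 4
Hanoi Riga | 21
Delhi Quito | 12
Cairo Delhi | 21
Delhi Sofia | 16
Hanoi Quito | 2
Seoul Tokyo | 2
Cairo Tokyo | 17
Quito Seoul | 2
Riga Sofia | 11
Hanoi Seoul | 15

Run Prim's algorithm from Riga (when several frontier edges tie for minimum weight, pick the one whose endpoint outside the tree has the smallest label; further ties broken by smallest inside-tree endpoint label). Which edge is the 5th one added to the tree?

Quito-Tokyo

Grow the tree from Riga using Prim:
Step 1: cheapest edge leaving the tree is Riga Seoul (4); add Seoul.
Step 2: cheapest edge leaving the tree is Quito Seoul (2); add Quito.
Step 3: cheapest edge leaving the tree is Quito Sofia (1); add Sofia.
Step 4: cheapest edge leaving the tree is Hanoi Quito (2); add Hanoi.
Step 5: cheapest edge leaving the tree is Quito Tokyo (2); add Tokyo.
Step 6: cheapest edge leaving the tree is Delhi Hanoi (4); add Delhi.
Step 7: cheapest edge leaving the tree is Cairo Tokyo (17); add Cairo.
The 5th edge added is Quito Tokyo.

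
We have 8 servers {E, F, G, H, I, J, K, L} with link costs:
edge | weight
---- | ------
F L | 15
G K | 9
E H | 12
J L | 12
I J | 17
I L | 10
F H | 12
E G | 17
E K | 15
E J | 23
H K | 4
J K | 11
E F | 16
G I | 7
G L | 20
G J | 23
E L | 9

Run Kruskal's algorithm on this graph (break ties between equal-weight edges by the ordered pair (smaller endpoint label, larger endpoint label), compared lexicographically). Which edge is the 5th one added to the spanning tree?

I-L

Sort edges by weight, then run Kruskal:
H K (4): add — endpoints in different components.
G I (7): add — endpoints in different components.
E L (9): add — endpoints in different components.
G K (9): add — endpoints in different components.
I L (10): add — endpoints in different components.
J K (11): add — endpoints in different components.
E H (12): skip — E and H already connected.
F H (12): add — endpoints in different components.
The 5th edge added is I L.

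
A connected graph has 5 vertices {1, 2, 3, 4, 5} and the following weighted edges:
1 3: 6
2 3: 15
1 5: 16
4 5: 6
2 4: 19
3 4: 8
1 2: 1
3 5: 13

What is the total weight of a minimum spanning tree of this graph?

Grow the tree from 3 using Prim:
Step 1: cheapest edge leaving the tree is 1 3 (6); add 1.
Step 2: cheapest edge leaving the tree is 1 2 (1); add 2.
Step 3: cheapest edge leaving the tree is 3 4 (8); add 4.
Step 4: cheapest edge leaving the tree is 4 5 (6); add 5.
MST edges: 1 3, 1 2, 3 4, 4 5; total weight 6+1+8+6 = 21.

21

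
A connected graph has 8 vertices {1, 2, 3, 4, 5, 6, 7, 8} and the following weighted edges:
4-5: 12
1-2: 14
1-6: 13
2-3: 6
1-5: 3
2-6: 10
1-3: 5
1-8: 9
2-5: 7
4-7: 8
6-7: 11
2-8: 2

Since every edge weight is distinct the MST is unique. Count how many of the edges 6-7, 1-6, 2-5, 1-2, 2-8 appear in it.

Sort edges by weight, then run Kruskal:
2-8 (2): add — endpoints in different components.
1-5 (3): add — endpoints in different components.
1-3 (5): add — endpoints in different components.
2-3 (6): add — endpoints in different components.
2-5 (7): skip — 2 and 5 already connected.
4-7 (8): add — endpoints in different components.
1-8 (9): skip — 1 and 8 already connected.
2-6 (10): add — endpoints in different components.
6-7 (11): add — endpoints in different components.
MST edge set: {2-8, 1-5, 1-3, 2-3, 4-7, 2-6, 6-7}.
Of the listed edges, {6-7, 2-8} are in the MST → 2.

2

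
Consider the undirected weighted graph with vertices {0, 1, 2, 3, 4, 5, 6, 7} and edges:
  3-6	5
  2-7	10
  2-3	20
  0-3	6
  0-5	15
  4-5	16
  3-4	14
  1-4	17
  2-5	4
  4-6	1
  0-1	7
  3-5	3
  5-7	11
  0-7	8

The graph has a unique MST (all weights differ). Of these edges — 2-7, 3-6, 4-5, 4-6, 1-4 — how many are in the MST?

Kruskal: consider edges lightest-first.
4-6 (1): add — endpoints in different components.
3-5 (3): add — endpoints in different components.
2-5 (4): add — endpoints in different components.
3-6 (5): add — endpoints in different components.
0-3 (6): add — endpoints in different components.
0-1 (7): add — endpoints in different components.
0-7 (8): add — endpoints in different components.
MST edge set: {4-6, 3-5, 2-5, 3-6, 0-3, 0-1, 0-7}.
Of the listed edges, {3-6, 4-6} are in the MST → 2.

2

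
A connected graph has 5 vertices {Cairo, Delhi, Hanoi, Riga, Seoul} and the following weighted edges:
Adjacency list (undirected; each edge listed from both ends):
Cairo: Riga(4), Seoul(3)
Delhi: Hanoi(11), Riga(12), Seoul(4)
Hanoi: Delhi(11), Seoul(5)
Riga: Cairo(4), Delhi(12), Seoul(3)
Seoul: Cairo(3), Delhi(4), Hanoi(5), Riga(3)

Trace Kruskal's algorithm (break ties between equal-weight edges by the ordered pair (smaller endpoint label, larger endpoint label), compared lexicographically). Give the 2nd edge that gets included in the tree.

Kruskal: consider edges lightest-first.
Cairo—Seoul (3): add — endpoints in different components.
Riga—Seoul (3): add — endpoints in different components.
Cairo—Riga (4): skip — Cairo and Riga already connected.
Delhi—Seoul (4): add — endpoints in different components.
Hanoi—Seoul (5): add — endpoints in different components.
The 2nd edge added is Riga—Seoul.

Riga-Seoul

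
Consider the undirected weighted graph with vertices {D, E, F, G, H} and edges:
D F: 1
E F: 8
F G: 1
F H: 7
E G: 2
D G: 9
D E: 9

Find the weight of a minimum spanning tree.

11

Grow the tree from D using Prim:
Step 1: cheapest edge leaving the tree is D F (1); add F.
Step 2: cheapest edge leaving the tree is F G (1); add G.
Step 3: cheapest edge leaving the tree is E G (2); add E.
Step 4: cheapest edge leaving the tree is F H (7); add H.
MST edges: D F, F G, E G, F H; total weight 1+1+2+7 = 11.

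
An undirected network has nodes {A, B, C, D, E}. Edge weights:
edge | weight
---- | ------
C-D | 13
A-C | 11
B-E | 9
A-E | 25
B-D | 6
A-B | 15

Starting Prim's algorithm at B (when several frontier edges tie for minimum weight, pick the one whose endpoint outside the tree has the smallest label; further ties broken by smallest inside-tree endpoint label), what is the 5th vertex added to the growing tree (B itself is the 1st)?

Grow the tree from B using Prim:
Step 1: cheapest edge leaving the tree is B-D (6); add D.
Step 2: cheapest edge leaving the tree is B-E (9); add E.
Step 3: cheapest edge leaving the tree is C-D (13); add C.
Step 4: cheapest edge leaving the tree is A-C (11); add A.
Vertex order: B, D, E, C, A. The 5th vertex is A.

A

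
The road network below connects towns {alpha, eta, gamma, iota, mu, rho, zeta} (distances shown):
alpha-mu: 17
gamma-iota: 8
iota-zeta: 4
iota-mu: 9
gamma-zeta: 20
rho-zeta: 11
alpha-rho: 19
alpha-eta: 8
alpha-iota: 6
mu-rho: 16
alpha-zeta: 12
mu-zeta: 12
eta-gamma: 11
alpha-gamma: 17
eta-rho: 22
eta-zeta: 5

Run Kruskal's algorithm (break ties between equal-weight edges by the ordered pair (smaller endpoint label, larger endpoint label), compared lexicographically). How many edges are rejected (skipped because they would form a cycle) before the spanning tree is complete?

2

Sort edges by weight, then run Kruskal:
iota-zeta (4): add — endpoints in different components.
eta-zeta (5): add — endpoints in different components.
alpha-iota (6): add — endpoints in different components.
alpha-eta (8): skip — alpha and eta already connected.
gamma-iota (8): add — endpoints in different components.
iota-mu (9): add — endpoints in different components.
eta-gamma (11): skip — eta and gamma already connected.
rho-zeta (11): add — endpoints in different components.
Edges rejected before the tree was complete: 2.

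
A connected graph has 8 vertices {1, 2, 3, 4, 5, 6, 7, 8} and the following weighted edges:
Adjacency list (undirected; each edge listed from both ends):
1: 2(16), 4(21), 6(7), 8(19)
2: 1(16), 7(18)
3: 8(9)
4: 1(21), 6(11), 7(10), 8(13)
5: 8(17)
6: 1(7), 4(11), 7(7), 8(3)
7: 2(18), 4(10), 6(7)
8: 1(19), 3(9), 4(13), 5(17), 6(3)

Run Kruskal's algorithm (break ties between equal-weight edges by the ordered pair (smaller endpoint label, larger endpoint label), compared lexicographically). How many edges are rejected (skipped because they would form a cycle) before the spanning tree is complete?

2

Kruskal's algorithm — process edges by increasing weight (ties by edge label):
6-8 (3): add — endpoints in different components.
1-6 (7): add — endpoints in different components.
6-7 (7): add — endpoints in different components.
3-8 (9): add — endpoints in different components.
4-7 (10): add — endpoints in different components.
4-6 (11): skip — 4 and 6 already connected.
4-8 (13): skip — 4 and 8 already connected.
1-2 (16): add — endpoints in different components.
5-8 (17): add — endpoints in different components.
Edges rejected before the tree was complete: 2.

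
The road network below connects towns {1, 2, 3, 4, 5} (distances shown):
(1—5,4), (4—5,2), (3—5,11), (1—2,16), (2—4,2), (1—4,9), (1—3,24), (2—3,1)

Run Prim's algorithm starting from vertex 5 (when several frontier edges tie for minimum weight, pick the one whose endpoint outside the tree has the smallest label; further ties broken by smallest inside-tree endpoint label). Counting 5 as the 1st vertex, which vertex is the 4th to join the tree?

3

Prim's algorithm from 5:
Step 1: frontier [4—5 2, 1—5 4, 3—5 11] → take 4—5 (2); add 4.
Step 2: frontier [2—4 2, 1—4 9, 1—5 4, 3—5 11] → take 2—4 (2); add 2.
Step 3: frontier [2—3 1, 1—2 16, 1—4 9, 1—5 4, 3—5 11] → take 2—3 (1); add 3.
Step 4: frontier [1—2 16, 1—3 24, 1—4 9, 1—5 4] → take 1—5 (4); add 1.
Vertex order: 5, 4, 2, 3, 1. The 4th vertex is 3.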